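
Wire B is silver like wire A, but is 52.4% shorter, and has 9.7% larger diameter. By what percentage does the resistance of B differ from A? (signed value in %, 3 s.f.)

R ∝ L/d², so R_B/R_A = (1 − 52.4/100) × (1 + 9.7/100)⁻²
= 0.476 × 0.831 = 0.3955
(R_B − R_A)/R_A = 0.3955 − 1 = -60.4%

-60.4%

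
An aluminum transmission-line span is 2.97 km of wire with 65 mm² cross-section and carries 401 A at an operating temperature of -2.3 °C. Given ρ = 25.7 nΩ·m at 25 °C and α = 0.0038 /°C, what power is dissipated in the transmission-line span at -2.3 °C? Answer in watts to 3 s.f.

1.69×10^5 W

ρ = 25.7 nΩ·m = 2.57×10^-8 Ω·m
A = 65 mm² = 6.500e-05 m²
R₍25₎ = ρL/A = (2.57×10^-8)(2970)/(6.500e-05) = 1.174 Ω
R₍-2.3₎ = R₍25₎(1 + αΔT) = 1.174 × (1 + 0.0038×-27.3) = 1.052 Ω
P = I²R = (401)² × 1.052 = 1.69×10^5 W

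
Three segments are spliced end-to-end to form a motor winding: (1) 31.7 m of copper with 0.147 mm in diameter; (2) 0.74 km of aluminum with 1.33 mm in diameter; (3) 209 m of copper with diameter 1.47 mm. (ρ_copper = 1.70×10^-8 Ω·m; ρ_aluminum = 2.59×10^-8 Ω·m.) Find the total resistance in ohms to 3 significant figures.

47.6 Ω

Seg 1: A = π(d/2)² = π(7.3500e-05 m)² = 1.697e-08 m²
R_1 = (1.70×10^-8)(31.7)/(1.697e-08) = 31.75 Ω
Seg 2: A = π(d/2)² = π(6.6500e-04 m)² = 1.389e-06 m²
R_2 = (2.59×10^-8)(740)/(1.389e-06) = 13.8 Ω
Seg 3: A = π(d/2)² = π(7.3500e-04 m)² = 1.697e-06 m²
R_3 = (1.70×10^-8)(209)/(1.697e-06) = 2.093 Ω
R_total = R_1 + R_2 + R_3 = 47.6 Ω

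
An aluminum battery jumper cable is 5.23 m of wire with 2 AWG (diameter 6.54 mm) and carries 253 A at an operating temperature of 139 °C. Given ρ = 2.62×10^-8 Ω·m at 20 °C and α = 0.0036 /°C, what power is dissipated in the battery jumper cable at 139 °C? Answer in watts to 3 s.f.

373 W

A = π(6.54/2 mm)² = π(3.2700e-03 m)² = 3.359e-05 m²
R₍20₎ = ρL/A = (2.62×10^-8)(5.23)/(3.359e-05) = 0.004079 Ω
R₍139₎ = R₍20₎(1 + αΔT) = 0.004079 × (1 + 0.0036×119) = 0.005826 Ω
P = I²R = (253)² × 0.005826 = 373 W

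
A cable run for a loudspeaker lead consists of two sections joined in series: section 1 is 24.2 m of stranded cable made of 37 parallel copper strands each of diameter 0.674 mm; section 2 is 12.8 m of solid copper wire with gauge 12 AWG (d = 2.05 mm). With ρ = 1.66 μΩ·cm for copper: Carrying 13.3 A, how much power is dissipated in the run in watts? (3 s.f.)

16.8 W

ρ = 1.66 μΩ·cm = 1.66×10^-8 Ω·m
Section 1: A_strand = π(3.3700e-04)² = 3.568e-07 m²; R₁ = ρL/(N·A_s) = (1.66×10^-8)(24.2)/(37×3.568e-07) = 0.03043 Ω
Section 2: A = π(2.05/2 mm)² = π(1.0250e-03 m)² = 3.301e-06 m²
R₂ = (1.66×10^-8)(12.8)/(3.301e-06) = 0.06438 Ω
R = R₁ + R₂ = 0.09481 Ω
P = I²R = (13.3)² × 0.09481 = 16.8 W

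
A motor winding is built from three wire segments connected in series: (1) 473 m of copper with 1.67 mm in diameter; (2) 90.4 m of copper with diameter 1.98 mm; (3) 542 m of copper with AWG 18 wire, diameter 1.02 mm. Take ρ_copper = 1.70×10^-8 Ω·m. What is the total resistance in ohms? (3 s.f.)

Seg 1: A = π(d/2)² = π(8.3500e-04 m)² = 2.190e-06 m²
R_1 = (1.70×10^-8)(473)/(2.190e-06) = 3.671 Ω
Seg 2: A = π(d/2)² = π(9.9000e-04 m)² = 3.079e-06 m²
R_2 = (1.70×10^-8)(90.4)/(3.079e-06) = 0.4991 Ω
Seg 3: A = π(1.02/2 mm)² = π(5.1000e-04 m)² = 8.171e-07 m²
R_3 = (1.70×10^-8)(542)/(8.171e-07) = 11.28 Ω
R_total = R_1 + R_2 + R_3 = 15.4 Ω

15.4 Ω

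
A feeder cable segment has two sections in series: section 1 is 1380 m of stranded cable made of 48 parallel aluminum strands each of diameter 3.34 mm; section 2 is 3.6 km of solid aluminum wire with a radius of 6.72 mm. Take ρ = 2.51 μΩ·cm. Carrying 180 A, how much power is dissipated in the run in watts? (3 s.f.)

23300 W

ρ = 2.51 μΩ·cm = 2.51×10^-8 Ω·m
Section 1: A_strand = π(1.6700e-03)² = 8.762e-06 m²; R₁ = ρL/(N·A_s) = (2.51×10^-8)(1380)/(48×8.762e-06) = 0.08236 Ω
Section 2: A = πr² = π(6.7200e-03 m)² = 1.419e-04 m²
R₂ = (2.51×10^-8)(3600)/(1.419e-04) = 0.6369 Ω
R = R₁ + R₂ = 0.7193 Ω
P = I²R = (180)² × 0.7193 = 23300 W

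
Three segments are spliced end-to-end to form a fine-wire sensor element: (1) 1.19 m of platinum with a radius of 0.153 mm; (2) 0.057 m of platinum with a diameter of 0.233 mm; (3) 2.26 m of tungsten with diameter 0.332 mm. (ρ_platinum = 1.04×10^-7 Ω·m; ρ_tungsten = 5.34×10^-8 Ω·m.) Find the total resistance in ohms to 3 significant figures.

Seg 1: A = πr² = π(1.5300e-04 m)² = 7.354e-08 m²
R_1 = (1.04×10^-7)(1.19)/(7.354e-08) = 1.683 Ω
Seg 2: A = π(d/2)² = π(1.1650e-04 m)² = 4.264e-08 m²
R_2 = (1.04×10^-7)(0.057)/(4.264e-08) = 0.139 Ω
Seg 3: A = π(d/2)² = π(1.6600e-04 m)² = 8.657e-08 m²
R_3 = (5.34×10^-8)(2.26)/(8.657e-08) = 1.394 Ω
R_total = R_1 + R_2 + R_3 = 3.22 Ω

3.22 Ω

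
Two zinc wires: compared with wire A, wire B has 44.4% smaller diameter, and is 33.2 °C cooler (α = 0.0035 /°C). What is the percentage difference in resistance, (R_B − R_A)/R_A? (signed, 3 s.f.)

R ∝ ρL/d² with ρ ∝ (1+αΔT), so R_B/R_A = (1 − 44.4/100)⁻² × (1 − 0.0035×33.2)
= 3.235 × 0.8838 = 2.859
(R_B − R_A)/R_A = 2.859 − 1 = 186%

186%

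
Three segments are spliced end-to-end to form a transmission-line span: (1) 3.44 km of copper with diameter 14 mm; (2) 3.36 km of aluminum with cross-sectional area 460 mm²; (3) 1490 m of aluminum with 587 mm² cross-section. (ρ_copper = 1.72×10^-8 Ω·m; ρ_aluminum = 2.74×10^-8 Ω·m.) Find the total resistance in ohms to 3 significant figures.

Seg 1: A = π(d/2)² = π(7.0000e-03 m)² = 1.539e-04 m²
R_1 = (1.72×10^-8)(3440)/(1.539e-04) = 0.3844 Ω
Seg 2: A = 460 mm² = 4.600e-04 m²
R_2 = (2.74×10^-8)(3360)/(4.600e-04) = 0.2001 Ω
Seg 3: A = 587 mm² = 5.870e-04 m²
R_3 = (2.74×10^-8)(1490)/(5.870e-04) = 0.06955 Ω
R_total = R_1 + R_2 + R_3 = 0.654 Ω

0.654 Ω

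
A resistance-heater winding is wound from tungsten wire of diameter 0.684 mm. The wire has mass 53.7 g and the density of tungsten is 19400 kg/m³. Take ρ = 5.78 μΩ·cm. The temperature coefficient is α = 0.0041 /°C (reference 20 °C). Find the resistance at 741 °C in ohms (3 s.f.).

ρ = 5.78 μΩ·cm = 5.78×10^-8 Ω·m
A = π(d/2)² = π(3.4200e-04 m)² = 3.6745e-07 m²
L = m/(density·A) = 0.0537/(19400×3.6745e-07) = 7.533 m
R = ρL/A = (5.78×10^-8)(7.533)/(3.6745e-07) = 1.185 Ω
R(741 °C) = 1.185 × (1 + 0.0041×721) = 4.69 Ω

4.69 Ω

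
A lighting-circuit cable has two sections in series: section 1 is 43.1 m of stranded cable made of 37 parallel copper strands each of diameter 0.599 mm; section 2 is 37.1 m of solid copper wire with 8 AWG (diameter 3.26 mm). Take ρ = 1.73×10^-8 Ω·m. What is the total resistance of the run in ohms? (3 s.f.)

0.148 Ω

Section 1: A_strand = π(2.9950e-04)² = 2.818e-07 m²; R₁ = ρL/(N·A_s) = (1.73×10^-8)(43.1)/(37×2.818e-07) = 0.07151 Ω
Section 2: A = π(3.26/2 mm)² = π(1.6300e-03 m)² = 8.347e-06 m²
R₂ = (1.73×10^-8)(37.1)/(8.347e-06) = 0.07689 Ω
R = R₁ + R₂ = 0.148 Ω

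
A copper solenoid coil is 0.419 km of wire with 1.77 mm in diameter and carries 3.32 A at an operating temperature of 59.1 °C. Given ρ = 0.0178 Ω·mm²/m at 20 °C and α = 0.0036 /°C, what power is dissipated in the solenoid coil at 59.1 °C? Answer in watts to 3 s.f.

38.1 W

ρ = 0.0178 Ω·mm²/m = 1.78×10^-8 Ω·m
A = π(d/2)² = π(8.8500e-04 m)² = 2.461e-06 m²
R₍20₎ = ρL/A = (1.78×10^-8)(419)/(2.461e-06) = 3.031 Ω
R₍59.1₎ = R₍20₎(1 + αΔT) = 3.031 × (1 + 0.0036×39.1) = 3.458 Ω
P = I²R = (3.32)² × 3.458 = 38.1 W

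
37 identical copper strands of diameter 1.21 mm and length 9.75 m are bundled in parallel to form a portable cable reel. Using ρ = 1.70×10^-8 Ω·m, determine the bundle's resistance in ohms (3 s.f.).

0.00390 Ω

A_strand = π(6.0500e-04 m)² = 1.150e-06 m²
R_strand = ρL/A = (1.70×10^-8)(9.75)/(1.150e-06) = 0.1441 Ω
R_total = R_strand/N = 0.1441/37 = 0.00390 Ω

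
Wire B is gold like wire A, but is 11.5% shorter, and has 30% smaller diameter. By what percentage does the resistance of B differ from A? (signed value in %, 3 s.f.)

R ∝ L/d², so R_B/R_A = (1 − 11.5/100) × (1 − 30/100)⁻²
= 0.885 × 2.041 = 1.806
(R_B − R_A)/R_A = 1.806 − 1 = 80.6%

80.6%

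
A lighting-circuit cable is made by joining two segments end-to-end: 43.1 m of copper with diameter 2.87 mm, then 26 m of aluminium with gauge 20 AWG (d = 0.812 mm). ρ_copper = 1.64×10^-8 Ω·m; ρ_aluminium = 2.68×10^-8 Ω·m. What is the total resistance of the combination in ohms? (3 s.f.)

Segment 1: A = π(d/2)² = π(1.4350e-03 m)² = 6.469e-06 m²
R₁ = ρL/A = (1.64×10^-8)(43.1)/(6.469e-06) = 0.1093 Ω
Segment 2: A = π(0.812/2 mm)² = π(4.0600e-04 m)² = 5.178e-07 m²
R₂ = (2.68×10^-8)(26)/(5.178e-07) = 1.346 Ω
R = R₁ + R₂ = 1.45 Ω

1.45 Ω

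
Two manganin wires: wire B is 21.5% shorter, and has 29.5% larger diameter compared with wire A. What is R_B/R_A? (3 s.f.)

0.468

R ∝ L/d², so R_B/R_A = (1 − 21.5/100) × (1 + 29.5/100)⁻²
= 0.785 × 0.5963 = 0.468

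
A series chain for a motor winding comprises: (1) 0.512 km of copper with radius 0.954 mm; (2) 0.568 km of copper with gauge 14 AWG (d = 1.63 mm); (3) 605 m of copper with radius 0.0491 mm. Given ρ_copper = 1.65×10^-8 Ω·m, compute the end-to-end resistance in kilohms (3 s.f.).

Seg 1: A = πr² = π(9.5400e-04 m)² = 2.859e-06 m²
R_1 = (1.65×10^-8)(512)/(2.859e-06) = 2.955 Ω
Seg 2: A = π(1.63/2 mm)² = π(8.1500e-04 m)² = 2.087e-06 m²
R_2 = (1.65×10^-8)(568)/(2.087e-06) = 4.491 Ω
Seg 3: A = πr² = π(4.9100e-05 m)² = 7.574e-09 m²
R_3 = (1.65×10^-8)(605)/(7.574e-09) = 1318 Ω
R_total = R_1 + R_2 + R_3 = 1.33 kΩ

1.33 kΩ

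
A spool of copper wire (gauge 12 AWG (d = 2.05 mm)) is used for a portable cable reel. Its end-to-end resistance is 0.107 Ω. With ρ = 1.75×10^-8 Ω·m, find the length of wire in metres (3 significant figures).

A = π(2.05/2 mm)² = π(1.0250e-03 m)² = 3.301e-06 m²
L = RA/ρ = (0.107)(3.301e-06)/(1.75×10^-8) = 20.2 m

20.2 m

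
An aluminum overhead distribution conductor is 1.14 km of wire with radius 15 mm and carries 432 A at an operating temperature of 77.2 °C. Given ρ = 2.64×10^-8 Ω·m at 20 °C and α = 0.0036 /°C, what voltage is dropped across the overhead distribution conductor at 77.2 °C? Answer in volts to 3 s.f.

A = πr² = π(1.5000e-02 m)² = 7.069e-04 m²
R₍20₎ = ρL/A = (2.64×10^-8)(1140)/(7.069e-04) = 0.04258 Ω
R₍77.2₎ = R₍20₎(1 + αΔT) = 0.04258 × (1 + 0.0036×57.2) = 0.05134 Ω
V = IR = 432 × 0.05134 = 22.2 V

22.2 V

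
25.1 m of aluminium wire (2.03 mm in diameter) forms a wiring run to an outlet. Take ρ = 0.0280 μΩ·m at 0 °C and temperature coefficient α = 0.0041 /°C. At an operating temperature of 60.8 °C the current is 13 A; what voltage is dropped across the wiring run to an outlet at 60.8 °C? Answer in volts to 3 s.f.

ρ = 0.0280 μΩ·m = 2.80×10^-8 Ω·m
A = π(d/2)² = π(1.0150e-03 m)² = 3.237e-06 m²
R₍0₎ = ρL/A = (2.80×10^-8)(25.1)/(3.237e-06) = 0.2171 Ω
R₍60.8₎ = R₍0₎(1 + αΔT) = 0.2171 × (1 + 0.0041×60.8) = 0.2713 Ω
V = IR = 13 × 0.2713 = 3.53 V

3.53 V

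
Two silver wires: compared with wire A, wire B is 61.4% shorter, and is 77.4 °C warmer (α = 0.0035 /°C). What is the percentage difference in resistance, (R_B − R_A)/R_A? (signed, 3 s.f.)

R ∝ ρL/d² with ρ ∝ (1+αΔT), so R_B/R_A = (1 − 61.4/100) × (1 + 0.0035×77.4)
= 0.386 × 1.271 = 0.4906
(R_B − R_A)/R_A = 0.4906 − 1 = -50.9%

-50.9%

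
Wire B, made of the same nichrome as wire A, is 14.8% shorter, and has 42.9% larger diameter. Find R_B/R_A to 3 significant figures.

0.417

R ∝ L/d², so R_B/R_A = (1 − 14.8/100) × (1 + 42.9/100)⁻²
= 0.852 × 0.4897 = 0.417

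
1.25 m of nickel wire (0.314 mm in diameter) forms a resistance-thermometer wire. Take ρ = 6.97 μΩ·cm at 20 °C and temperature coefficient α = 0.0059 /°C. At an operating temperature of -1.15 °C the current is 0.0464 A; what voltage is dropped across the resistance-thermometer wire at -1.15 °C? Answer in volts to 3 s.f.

ρ = 6.97 μΩ·cm = 6.97×10^-8 Ω·m
A = π(d/2)² = π(1.5700e-04 m)² = 7.744e-08 m²
R₍20₎ = ρL/A = (6.97×10^-8)(1.25)/(7.744e-08) = 1.125 Ω
R₍-1.15₎ = R₍20₎(1 + αΔT) = 1.125 × (1 + 0.0059×-21.1) = 0.9847 Ω
V = IR = 0.0464 × 0.9847 = 0.0457 V

0.0457 V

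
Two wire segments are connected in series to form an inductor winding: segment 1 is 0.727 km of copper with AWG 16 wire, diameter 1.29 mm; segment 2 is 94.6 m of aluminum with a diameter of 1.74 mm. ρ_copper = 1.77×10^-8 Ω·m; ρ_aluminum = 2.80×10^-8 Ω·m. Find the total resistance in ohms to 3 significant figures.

11.0 Ω

Segment 1: A = π(1.29/2 mm)² = π(6.4500e-04 m)² = 1.307e-06 m²
R₁ = ρL/A = (1.77×10^-8)(727)/(1.307e-06) = 9.846 Ω
Segment 2: A = π(d/2)² = π(8.7000e-04 m)² = 2.378e-06 m²
R₂ = (2.80×10^-8)(94.6)/(2.378e-06) = 1.114 Ω
R = R₁ + R₂ = 11.0 Ω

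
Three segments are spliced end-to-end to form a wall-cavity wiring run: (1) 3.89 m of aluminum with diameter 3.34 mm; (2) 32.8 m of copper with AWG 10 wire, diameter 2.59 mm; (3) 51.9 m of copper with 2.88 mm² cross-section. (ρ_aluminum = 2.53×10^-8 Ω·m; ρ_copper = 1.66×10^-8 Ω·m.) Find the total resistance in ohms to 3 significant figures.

Seg 1: A = π(d/2)² = π(1.6700e-03 m)² = 8.762e-06 m²
R_1 = (2.53×10^-8)(3.89)/(8.762e-06) = 0.01123 Ω
Seg 2: A = π(2.59/2 mm)² = π(1.2950e-03 m)² = 5.269e-06 m²
R_2 = (1.66×10^-8)(32.8)/(5.269e-06) = 0.1033 Ω
Seg 3: A = 2.88 mm² = 2.880e-06 m²
R_3 = (1.66×10^-8)(51.9)/(2.880e-06) = 0.2991 Ω
R_total = R_1 + R_2 + R_3 = 0.414 Ω

0.414 Ω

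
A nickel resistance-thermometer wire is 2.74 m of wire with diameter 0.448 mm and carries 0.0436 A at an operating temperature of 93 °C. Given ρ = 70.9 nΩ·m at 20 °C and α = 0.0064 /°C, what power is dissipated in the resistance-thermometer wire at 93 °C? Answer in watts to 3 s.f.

ρ = 70.9 nΩ·m = 7.09×10^-8 Ω·m
A = π(d/2)² = π(2.2400e-04 m)² = 1.576e-07 m²
R₍20₎ = ρL/A = (7.09×10^-8)(2.74)/(1.576e-07) = 1.232 Ω
R₍93₎ = R₍20₎(1 + αΔT) = 1.232 × (1 + 0.0064×73) = 1.808 Ω
P = I²R = (0.0436)² × 1.808 = 0.00344 W

0.00344 W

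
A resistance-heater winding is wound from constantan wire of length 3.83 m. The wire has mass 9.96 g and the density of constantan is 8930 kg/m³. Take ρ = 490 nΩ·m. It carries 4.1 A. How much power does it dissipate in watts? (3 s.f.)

ρ = 490 nΩ·m = 4.90×10^-7 Ω·m
A = m/(density·L) = 0.00996/(8930×3.83) = 2.9121e-07 m²
R = ρL/A = (4.90×10^-7)(3.83)/(2.9121e-07) = 6.444 Ω
P = I²R = (4.1)² × 6.444 = 108 W

108 W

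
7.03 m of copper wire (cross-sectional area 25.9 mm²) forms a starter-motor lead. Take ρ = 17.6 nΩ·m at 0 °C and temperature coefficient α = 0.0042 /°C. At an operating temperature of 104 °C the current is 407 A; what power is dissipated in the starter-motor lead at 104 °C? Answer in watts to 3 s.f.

ρ = 17.6 nΩ·m = 1.76×10^-8 Ω·m
A = 25.9 mm² = 2.590e-05 m²
R₍0₎ = ρL/A = (1.76×10^-8)(7.03)/(2.590e-05) = 0.004777 Ω
R₍104₎ = R₍0₎(1 + αΔT) = 0.004777 × (1 + 0.0042×104) = 0.006864 Ω
P = I²R = (407)² × 0.006864 = 1140 W

1140 W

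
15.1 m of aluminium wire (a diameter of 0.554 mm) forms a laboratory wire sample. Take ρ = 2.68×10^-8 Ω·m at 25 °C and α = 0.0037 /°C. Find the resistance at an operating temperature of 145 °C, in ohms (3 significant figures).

2.42 Ω

A = π(d/2)² = π(2.7700e-04 m)² = 2.411e-07 m²
R₍25°C₎ = ρL/A = (2.68×10^-8)(15.1)/(2.411e-07) = 1.679 Ω
R = R₀(1 + αΔT) = 1.679(1 + 0.0037×120) = 2.42 Ω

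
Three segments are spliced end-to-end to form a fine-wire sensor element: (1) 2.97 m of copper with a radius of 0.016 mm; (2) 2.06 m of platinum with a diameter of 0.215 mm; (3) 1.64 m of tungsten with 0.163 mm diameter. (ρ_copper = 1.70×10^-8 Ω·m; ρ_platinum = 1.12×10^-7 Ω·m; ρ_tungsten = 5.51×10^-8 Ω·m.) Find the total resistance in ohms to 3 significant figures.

73.5 Ω

Seg 1: A = πr² = π(1.6000e-05 m)² = 8.042e-10 m²
R_1 = (1.70×10^-8)(2.97)/(8.042e-10) = 62.78 Ω
Seg 2: A = π(d/2)² = π(1.0750e-04 m)² = 3.631e-08 m²
R_2 = (1.12×10^-7)(2.06)/(3.631e-08) = 6.355 Ω
Seg 3: A = π(d/2)² = π(8.1500e-05 m)² = 2.087e-08 m²
R_3 = (5.51×10^-8)(1.64)/(2.087e-08) = 4.33 Ω
R_total = R_1 + R_2 + R_3 = 73.5 Ω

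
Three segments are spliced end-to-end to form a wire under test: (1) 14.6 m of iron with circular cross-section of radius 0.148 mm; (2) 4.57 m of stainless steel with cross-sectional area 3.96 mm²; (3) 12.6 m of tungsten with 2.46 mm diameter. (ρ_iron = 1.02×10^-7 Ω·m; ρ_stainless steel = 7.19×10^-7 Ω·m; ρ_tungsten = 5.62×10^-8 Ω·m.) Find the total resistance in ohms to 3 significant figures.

22.6 Ω

Seg 1: A = πr² = π(1.4800e-04 m)² = 6.881e-08 m²
R_1 = (1.02×10^-7)(14.6)/(6.881e-08) = 21.64 Ω
Seg 2: A = 3.96 mm² = 3.960e-06 m²
R_2 = (7.19×10^-7)(4.57)/(3.960e-06) = 0.8298 Ω
Seg 3: A = π(d/2)² = π(1.2300e-03 m)² = 4.753e-06 m²
R_3 = (5.62×10^-8)(12.6)/(4.753e-06) = 0.149 Ω
R_total = R_1 + R_2 + R_3 = 22.6 Ω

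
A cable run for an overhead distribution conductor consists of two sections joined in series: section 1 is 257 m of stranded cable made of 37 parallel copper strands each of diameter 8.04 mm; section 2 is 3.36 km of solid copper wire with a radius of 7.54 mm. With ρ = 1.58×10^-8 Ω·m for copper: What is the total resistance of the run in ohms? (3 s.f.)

Section 1: A_strand = π(4.0200e-03)² = 5.077e-05 m²; R₁ = ρL/(N·A_s) = (1.58×10^-8)(257)/(37×5.077e-05) = 0.002162 Ω
Section 2: A = πr² = π(7.5400e-03 m)² = 1.786e-04 m²
R₂ = (1.58×10^-8)(3360)/(1.786e-04) = 0.2972 Ω
R = R₁ + R₂ = 0.299 Ω

0.299 Ω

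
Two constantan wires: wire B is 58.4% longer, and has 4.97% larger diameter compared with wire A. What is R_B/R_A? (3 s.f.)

R ∝ L/d², so R_B/R_A = (1 + 58.4/100) × (1 + 4.97/100)⁻²
= 1.584 × 0.9075 = 1.44

1.44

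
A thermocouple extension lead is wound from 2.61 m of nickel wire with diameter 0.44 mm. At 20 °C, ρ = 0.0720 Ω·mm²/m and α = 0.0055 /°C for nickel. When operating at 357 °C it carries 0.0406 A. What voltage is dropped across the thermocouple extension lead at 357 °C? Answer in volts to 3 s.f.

0.143 V

ρ = 0.0720 Ω·mm²/m = 7.20×10^-8 Ω·m
A = π(d/2)² = π(2.2000e-04 m)² = 1.521e-07 m²
R₍20₎ = ρL/A = (7.20×10^-8)(2.61)/(1.521e-07) = 1.236 Ω
R₍357₎ = R₍20₎(1 + αΔT) = 1.236 × (1 + 0.0055×337) = 3.527 Ω
V = IR = 0.0406 × 3.527 = 0.143 V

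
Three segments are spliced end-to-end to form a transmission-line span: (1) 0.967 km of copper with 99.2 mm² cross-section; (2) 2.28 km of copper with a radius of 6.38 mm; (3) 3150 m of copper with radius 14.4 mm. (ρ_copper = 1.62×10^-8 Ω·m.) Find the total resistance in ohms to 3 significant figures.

Seg 1: A = 99.2 mm² = 9.920e-05 m²
R_1 = (1.62×10^-8)(967)/(9.920e-05) = 0.1579 Ω
Seg 2: A = πr² = π(6.3800e-03 m)² = 1.279e-04 m²
R_2 = (1.62×10^-8)(2280)/(1.279e-04) = 0.2888 Ω
Seg 3: A = πr² = π(1.4400e-02 m)² = 6.514e-04 m²
R_3 = (1.62×10^-8)(3150)/(6.514e-04) = 0.07833 Ω
R_total = R_1 + R_2 + R_3 = 0.525 Ω

0.525 Ω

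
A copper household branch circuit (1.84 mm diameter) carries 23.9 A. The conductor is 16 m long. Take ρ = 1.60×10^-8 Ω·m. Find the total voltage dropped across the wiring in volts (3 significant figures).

A = π(d/2)² = π(9.2000e-04 m)² = 2.659e-06 m²
R = ρL/A = (1.60×10^-8)(16)/(2.659e-06) = 0.09628 Ω
V = IR = 23.9 × 0.09628 = 2.30 V

2.30 V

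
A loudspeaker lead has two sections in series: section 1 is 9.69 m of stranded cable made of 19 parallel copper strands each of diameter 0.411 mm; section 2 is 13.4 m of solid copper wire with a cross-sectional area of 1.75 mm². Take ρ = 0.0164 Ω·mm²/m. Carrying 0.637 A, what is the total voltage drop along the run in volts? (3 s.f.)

0.120 V

ρ = 0.0164 Ω·mm²/m = 1.64×10^-8 Ω·m
Section 1: A_strand = π(2.0550e-04)² = 1.327e-07 m²; R₁ = ρL/(N·A_s) = (1.64×10^-8)(9.69)/(19×1.327e-07) = 0.06304 Ω
Section 2: A = 1.75 mm² = 1.750e-06 m²
R₂ = (1.64×10^-8)(13.4)/(1.750e-06) = 0.1256 Ω
R = R₁ + R₂ = 0.1886 Ω
V = IR = 0.637 × 0.1886 = 0.120 V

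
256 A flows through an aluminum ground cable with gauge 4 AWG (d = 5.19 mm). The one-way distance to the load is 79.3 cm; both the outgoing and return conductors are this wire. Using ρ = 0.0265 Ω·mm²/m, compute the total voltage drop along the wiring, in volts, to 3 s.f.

0.509 V

ρ = 0.0265 Ω·mm²/m = 2.65×10^-8 Ω·m
A = π(5.19/2 mm)² = π(2.5950e-03 m)² = 2.116e-05 m²
Total conductor length (both ways) L = 2 × 0.793 = 1.586 m
R = ρL/A = (2.65×10^-8)(1.586)/(2.116e-05) = 0.001987 Ω
V = IR = 256 × 0.001987 = 0.509 V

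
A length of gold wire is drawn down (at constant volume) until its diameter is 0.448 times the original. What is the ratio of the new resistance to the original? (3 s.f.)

24.8

Volume constant ⇒ L' = L/r² with r = 0.448. R' = ρL'/A' = ρ(L/r²)/(πr²d₀²/4) = R/r⁴.
Factor = 24.8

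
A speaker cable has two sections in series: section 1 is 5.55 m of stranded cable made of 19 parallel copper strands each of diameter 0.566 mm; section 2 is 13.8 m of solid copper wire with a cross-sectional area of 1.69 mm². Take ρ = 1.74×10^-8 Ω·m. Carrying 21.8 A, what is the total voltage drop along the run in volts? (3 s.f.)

Section 1: A_strand = π(2.8300e-04)² = 2.516e-07 m²; R₁ = ρL/(N·A_s) = (1.74×10^-8)(5.55)/(19×2.516e-07) = 0.0202 Ω
Section 2: A = 1.69 mm² = 1.690e-06 m²
R₂ = (1.74×10^-8)(13.8)/(1.690e-06) = 0.1421 Ω
R = R₁ + R₂ = 0.1623 Ω
V = IR = 21.8 × 0.1623 = 3.54 V

3.54 V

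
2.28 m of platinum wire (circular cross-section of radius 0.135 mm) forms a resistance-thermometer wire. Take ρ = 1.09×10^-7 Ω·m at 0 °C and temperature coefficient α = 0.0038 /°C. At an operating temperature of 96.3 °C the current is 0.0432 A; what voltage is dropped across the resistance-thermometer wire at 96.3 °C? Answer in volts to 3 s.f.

0.256 V

A = πr² = π(1.3500e-04 m)² = 5.726e-08 m²
R₍0₎ = ρL/A = (1.09×10^-7)(2.28)/(5.726e-08) = 4.341 Ω
R₍96.3₎ = R₍0₎(1 + αΔT) = 4.341 × (1 + 0.0038×96.3) = 5.929 Ω
V = IR = 0.0432 × 5.929 = 0.256 V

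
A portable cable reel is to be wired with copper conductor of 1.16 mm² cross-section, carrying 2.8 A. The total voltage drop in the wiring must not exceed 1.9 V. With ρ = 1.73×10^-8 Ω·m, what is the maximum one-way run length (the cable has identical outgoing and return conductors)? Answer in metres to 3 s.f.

22.7 m

A = 1.16 mm² = 1.160e-06 m²
L_max = V_max·A/(2·ρI) = (1.9)(1.160e-06)/(2×1.73×10^-8×2.8) = 22.7 m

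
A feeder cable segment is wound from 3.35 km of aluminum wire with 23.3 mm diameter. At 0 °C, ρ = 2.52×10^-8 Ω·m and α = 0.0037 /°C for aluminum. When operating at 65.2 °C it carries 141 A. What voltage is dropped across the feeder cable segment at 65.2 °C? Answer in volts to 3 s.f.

A = π(d/2)² = π(1.1650e-02 m)² = 4.264e-04 m²
R₍0₎ = ρL/A = (2.52×10^-8)(3350)/(4.264e-04) = 0.198 Ω
R₍65.2₎ = R₍0₎(1 + αΔT) = 0.198 × (1 + 0.0037×65.2) = 0.2458 Ω
V = IR = 141 × 0.2458 = 34.7 V

34.7 V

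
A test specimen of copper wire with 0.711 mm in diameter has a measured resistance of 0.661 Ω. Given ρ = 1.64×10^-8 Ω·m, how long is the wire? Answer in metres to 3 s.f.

A = π(d/2)² = π(3.5550e-04 m)² = 3.970e-07 m²
L = RA/ρ = (0.661)(3.970e-07)/(1.64×10^-8) = 16.0 m

16.0 m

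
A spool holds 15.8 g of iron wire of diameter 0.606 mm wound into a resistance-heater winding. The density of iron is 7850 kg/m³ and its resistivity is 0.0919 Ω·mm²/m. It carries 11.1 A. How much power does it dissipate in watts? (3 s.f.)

ρ = 0.0919 Ω·mm²/m = 9.19×10^-8 Ω·m
A = π(d/2)² = π(3.0300e-04 m)² = 2.8843e-07 m²
L = m/(density·A) = 0.0158/(7850×2.8843e-07) = 6.978 m
R = ρL/A = (9.19×10^-8)(6.978)/(2.8843e-07) = 2.223 Ω
P = I²R = (11.1)² × 2.223 = 274 W

274 W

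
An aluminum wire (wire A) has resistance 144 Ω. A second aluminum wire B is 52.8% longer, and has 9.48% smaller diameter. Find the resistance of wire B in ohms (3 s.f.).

R ∝ L/d², so R_B/R_A = (1 + 52.8/100) × (1 − 9.48/100)⁻²
= 1.528 × 1.22 = 1.865
R_B = 1.865 × 144 = 269 Ω

269 Ω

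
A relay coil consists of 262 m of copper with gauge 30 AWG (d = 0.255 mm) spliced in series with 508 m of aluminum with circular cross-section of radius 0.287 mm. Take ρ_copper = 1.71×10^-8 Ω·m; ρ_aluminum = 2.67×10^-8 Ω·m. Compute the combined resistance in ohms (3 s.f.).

140 Ω

Segment 1: A = π(0.255/2 mm)² = π(1.2750e-04 m)² = 5.107e-08 m²
R₁ = ρL/A = (1.71×10^-8)(262)/(5.107e-08) = 87.73 Ω
Segment 2: A = πr² = π(2.8700e-04 m)² = 2.588e-07 m²
R₂ = (2.67×10^-8)(508)/(2.588e-07) = 52.42 Ω
R = R₁ + R₂ = 140 Ω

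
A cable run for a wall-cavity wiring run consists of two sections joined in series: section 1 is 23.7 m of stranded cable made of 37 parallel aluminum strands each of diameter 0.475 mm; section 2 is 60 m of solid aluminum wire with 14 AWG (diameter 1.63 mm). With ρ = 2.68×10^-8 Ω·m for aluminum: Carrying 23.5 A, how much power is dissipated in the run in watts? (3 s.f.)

Section 1: A_strand = π(2.3750e-04)² = 1.772e-07 m²; R₁ = ρL/(N·A_s) = (2.68×10^-8)(23.7)/(37×1.772e-07) = 0.09687 Ω
Section 2: A = π(1.63/2 mm)² = π(8.1500e-04 m)² = 2.087e-06 m²
R₂ = (2.68×10^-8)(60)/(2.087e-06) = 0.7706 Ω
R = R₁ + R₂ = 0.8675 Ω
P = I²R = (23.5)² × 0.8675 = 479 W

479 W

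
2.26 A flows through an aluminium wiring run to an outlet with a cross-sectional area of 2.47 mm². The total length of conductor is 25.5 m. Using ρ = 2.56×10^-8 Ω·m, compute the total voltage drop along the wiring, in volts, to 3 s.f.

A = 2.47 mm² = 2.470e-06 m²
R = ρL/A = (2.56×10^-8)(25.5)/(2.470e-06) = 0.2643 Ω
V = IR = 2.26 × 0.2643 = 0.597 V

0.597 V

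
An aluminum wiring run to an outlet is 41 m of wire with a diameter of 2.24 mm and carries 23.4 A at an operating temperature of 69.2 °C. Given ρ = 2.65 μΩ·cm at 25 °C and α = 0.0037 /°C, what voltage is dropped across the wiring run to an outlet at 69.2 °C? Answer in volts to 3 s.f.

7.51 V

ρ = 2.65 μΩ·cm = 2.65×10^-8 Ω·m
A = π(d/2)² = π(1.1200e-03 m)² = 3.941e-06 m²
R₍25₎ = ρL/A = (2.65×10^-8)(41)/(3.941e-06) = 0.2757 Ω
R₍69.2₎ = R₍25₎(1 + αΔT) = 0.2757 × (1 + 0.0037×44.2) = 0.3208 Ω
V = IR = 23.4 × 0.3208 = 7.51 V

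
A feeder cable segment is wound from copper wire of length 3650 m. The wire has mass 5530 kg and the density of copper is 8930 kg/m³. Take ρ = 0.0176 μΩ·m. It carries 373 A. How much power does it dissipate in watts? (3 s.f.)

52700 W

ρ = 0.0176 μΩ·m = 1.76×10^-8 Ω·m
A = m/(density·L) = 5530/(8930×3650) = 1.6966e-04 m²
R = ρL/A = (1.76×10^-8)(3650)/(1.6966e-04) = 0.3786 Ω
P = I²R = (373)² × 0.3786 = 52700 W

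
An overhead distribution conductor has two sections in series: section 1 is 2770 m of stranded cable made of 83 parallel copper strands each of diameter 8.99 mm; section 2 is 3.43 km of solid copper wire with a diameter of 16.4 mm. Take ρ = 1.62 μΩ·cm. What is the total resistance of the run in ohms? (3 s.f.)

ρ = 1.62 μΩ·cm = 1.62×10^-8 Ω·m
Section 1: A_strand = π(4.4950e-03)² = 6.348e-05 m²; R₁ = ρL/(N·A_s) = (1.62×10^-8)(2770)/(83×6.348e-05) = 0.008517 Ω
Section 2: A = π(d/2)² = π(8.2000e-03 m)² = 2.112e-04 m²
R₂ = (1.62×10^-8)(3430)/(2.112e-04) = 0.263 Ω
R = R₁ + R₂ = 0.272 Ω

0.272 Ω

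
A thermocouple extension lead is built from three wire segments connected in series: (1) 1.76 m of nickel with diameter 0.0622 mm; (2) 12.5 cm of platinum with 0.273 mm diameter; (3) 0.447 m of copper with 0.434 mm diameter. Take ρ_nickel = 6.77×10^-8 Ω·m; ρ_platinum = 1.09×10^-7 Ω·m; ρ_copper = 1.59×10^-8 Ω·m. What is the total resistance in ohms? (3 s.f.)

39.5 Ω

Seg 1: A = π(d/2)² = π(3.1100e-05 m)² = 3.039e-09 m²
R_1 = (6.77×10^-8)(1.76)/(3.039e-09) = 39.21 Ω
Seg 2: A = π(d/2)² = π(1.3650e-04 m)² = 5.853e-08 m²
R_2 = (1.09×10^-7)(0.125)/(5.853e-08) = 0.2328 Ω
Seg 3: A = π(d/2)² = π(2.1700e-04 m)² = 1.479e-07 m²
R_3 = (1.59×10^-8)(0.447)/(1.479e-07) = 0.04804 Ω
R_total = R_1 + R_2 + R_3 = 39.5 Ω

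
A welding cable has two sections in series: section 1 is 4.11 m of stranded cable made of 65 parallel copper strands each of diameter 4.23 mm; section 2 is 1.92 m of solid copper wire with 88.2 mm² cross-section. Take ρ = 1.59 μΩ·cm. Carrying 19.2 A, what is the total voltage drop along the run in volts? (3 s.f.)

ρ = 1.59 μΩ·cm = 1.59×10^-8 Ω·m
Section 1: A_strand = π(2.1150e-03)² = 1.405e-05 m²; R₁ = ρL/(N·A_s) = (1.59×10^-8)(4.11)/(65×1.405e-05) = 7.154×10^-5 Ω
Section 2: A = 88.2 mm² = 8.820e-05 m²
R₂ = (1.59×10^-8)(1.92)/(8.820e-05) = 3.461×10^-4 Ω
R = R₁ + R₂ = 4.177×10^-4 Ω
V = IR = 19.2 × 4.177×10^-4 = 0.00802 V

0.00802 V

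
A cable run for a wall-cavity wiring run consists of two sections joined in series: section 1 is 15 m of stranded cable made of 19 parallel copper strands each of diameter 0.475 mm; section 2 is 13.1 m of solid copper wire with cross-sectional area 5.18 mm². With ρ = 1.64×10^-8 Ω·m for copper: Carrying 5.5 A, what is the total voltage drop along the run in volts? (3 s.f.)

Section 1: A_strand = π(2.3750e-04)² = 1.772e-07 m²; R₁ = ρL/(N·A_s) = (1.64×10^-8)(15)/(19×1.772e-07) = 0.07306 Ω
Section 2: A = 5.18 mm² = 5.180e-06 m²
R₂ = (1.64×10^-8)(13.1)/(5.180e-06) = 0.04147 Ω
R = R₁ + R₂ = 0.1145 Ω
V = IR = 5.5 × 0.1145 = 0.630 V

0.630 V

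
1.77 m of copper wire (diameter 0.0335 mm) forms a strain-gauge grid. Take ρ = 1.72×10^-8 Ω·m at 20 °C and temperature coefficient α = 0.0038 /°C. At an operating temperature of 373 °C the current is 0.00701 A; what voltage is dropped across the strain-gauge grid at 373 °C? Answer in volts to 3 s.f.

0.567 V

A = π(d/2)² = π(1.6750e-05 m)² = 8.814e-10 m²
R₍20₎ = ρL/A = (1.72×10^-8)(1.77)/(8.814e-10) = 34.54 Ω
R₍373₎ = R₍20₎(1 + αΔT) = 34.54 × (1 + 0.0038×353) = 80.87 Ω
V = IR = 0.00701 × 80.87 = 0.567 V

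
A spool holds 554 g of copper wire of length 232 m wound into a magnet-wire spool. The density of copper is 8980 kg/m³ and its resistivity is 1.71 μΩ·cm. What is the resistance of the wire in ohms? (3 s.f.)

14.9 Ω

ρ = 1.71 μΩ·cm = 1.71×10^-8 Ω·m
A = m/(density·L) = 0.554/(8980×232) = 2.6592e-07 m²
R = ρL/A = (1.71×10^-8)(232)/(2.6592e-07) = 14.9 Ω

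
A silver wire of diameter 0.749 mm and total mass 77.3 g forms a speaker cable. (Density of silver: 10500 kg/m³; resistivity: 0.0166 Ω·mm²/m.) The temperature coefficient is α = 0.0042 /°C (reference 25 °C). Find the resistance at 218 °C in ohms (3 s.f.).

ρ = 0.0166 Ω·mm²/m = 1.66×10^-8 Ω·m
A = π(d/2)² = π(3.7450e-04 m)² = 4.4061e-07 m²
L = m/(density·A) = 0.0773/(10500×4.4061e-07) = 16.71 m
R = ρL/A = (1.66×10^-8)(16.71)/(4.4061e-07) = 0.6295 Ω
R(218 °C) = 0.6295 × (1 + 0.0042×193) = 1.14 Ω

1.14 Ω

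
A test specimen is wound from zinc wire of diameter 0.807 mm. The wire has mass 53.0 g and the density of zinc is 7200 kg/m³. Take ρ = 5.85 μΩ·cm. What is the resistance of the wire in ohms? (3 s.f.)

1.65 Ω

ρ = 5.85 μΩ·cm = 5.85×10^-8 Ω·m
A = π(d/2)² = π(4.0350e-04 m)² = 5.1149e-07 m²
L = m/(density·A) = 0.053/(7200×5.1149e-07) = 14.39 m
R = ρL/A = (5.85×10^-8)(14.39)/(5.1149e-07) = 1.65 Ω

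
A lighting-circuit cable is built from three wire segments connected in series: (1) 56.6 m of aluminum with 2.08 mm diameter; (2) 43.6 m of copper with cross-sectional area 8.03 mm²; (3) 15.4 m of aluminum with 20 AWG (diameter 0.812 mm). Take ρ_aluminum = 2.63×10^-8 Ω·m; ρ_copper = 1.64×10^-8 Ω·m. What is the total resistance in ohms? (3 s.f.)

Seg 1: A = π(d/2)² = π(1.0400e-03 m)² = 3.398e-06 m²
R_1 = (2.63×10^-8)(56.6)/(3.398e-06) = 0.4381 Ω
Seg 2: A = 8.03 mm² = 8.030e-06 m²
R_2 = (1.64×10^-8)(43.6)/(8.030e-06) = 0.08905 Ω
Seg 3: A = π(0.812/2 mm)² = π(4.0600e-04 m)² = 5.178e-07 m²
R_3 = (2.63×10^-8)(15.4)/(5.178e-07) = 0.7821 Ω
R_total = R_1 + R_2 + R_3 = 1.31 Ω

1.31 Ω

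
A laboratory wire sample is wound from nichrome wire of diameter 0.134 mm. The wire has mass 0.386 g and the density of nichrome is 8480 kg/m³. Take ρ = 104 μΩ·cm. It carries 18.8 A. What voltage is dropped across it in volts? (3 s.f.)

4470 V

ρ = 104 μΩ·cm = 1.04×10^-6 Ω·m
A = π(d/2)² = π(6.7000e-05 m)² = 1.4103e-08 m²
L = m/(density·A) = 3.860×10^-4/(8480×1.4103e-08) = 3.228 m
R = ρL/A = (1.04×10^-6)(3.228)/(1.4103e-08) = 238 Ω
V = IR = 18.8 × 238 = 4470 V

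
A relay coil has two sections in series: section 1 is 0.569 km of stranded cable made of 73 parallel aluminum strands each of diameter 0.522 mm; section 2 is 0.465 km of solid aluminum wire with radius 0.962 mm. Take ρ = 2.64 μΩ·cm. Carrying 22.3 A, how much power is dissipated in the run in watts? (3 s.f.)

2580 W

ρ = 2.64 μΩ·cm = 2.64×10^-8 Ω·m
Section 1: A_strand = π(2.6100e-04)² = 2.140e-07 m²; R₁ = ρL/(N·A_s) = (2.64×10^-8)(569)/(73×2.140e-07) = 0.9615 Ω
Section 2: A = πr² = π(9.6200e-04 m)² = 2.907e-06 m²
R₂ = (2.64×10^-8)(465)/(2.907e-06) = 4.222 Ω
R = R₁ + R₂ = 5.184 Ω
P = I²R = (22.3)² × 5.184 = 2580 W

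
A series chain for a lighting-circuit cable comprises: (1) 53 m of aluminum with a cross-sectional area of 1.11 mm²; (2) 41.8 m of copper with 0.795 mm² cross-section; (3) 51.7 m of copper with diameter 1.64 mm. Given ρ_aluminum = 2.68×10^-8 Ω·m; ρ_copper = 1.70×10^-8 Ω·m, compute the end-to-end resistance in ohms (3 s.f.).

Seg 1: A = 1.11 mm² = 1.110e-06 m²
R_1 = (2.68×10^-8)(53)/(1.110e-06) = 1.28 Ω
Seg 2: A = 0.795 mm² = 7.950e-07 m²
R_2 = (1.70×10^-8)(41.8)/(7.950e-07) = 0.8938 Ω
Seg 3: A = π(d/2)² = π(8.2000e-04 m)² = 2.112e-06 m²
R_3 = (1.70×10^-8)(51.7)/(2.112e-06) = 0.4161 Ω
R_total = R_1 + R_2 + R_3 = 2.59 Ω

2.59 Ω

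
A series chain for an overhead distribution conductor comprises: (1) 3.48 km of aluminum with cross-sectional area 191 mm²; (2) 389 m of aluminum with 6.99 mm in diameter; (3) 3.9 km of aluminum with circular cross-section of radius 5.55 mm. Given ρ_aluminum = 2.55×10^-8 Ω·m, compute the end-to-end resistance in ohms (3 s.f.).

1.75 Ω

Seg 1: A = 191 mm² = 1.910e-04 m²
R_1 = (2.55×10^-8)(3480)/(1.910e-04) = 0.4646 Ω
Seg 2: A = π(d/2)² = π(3.4950e-03 m)² = 3.837e-05 m²
R_2 = (2.55×10^-8)(389)/(3.837e-05) = 0.2585 Ω
Seg 3: A = πr² = π(5.5500e-03 m)² = 9.677e-05 m²
R_3 = (2.55×10^-8)(3900)/(9.677e-05) = 1.028 Ω
R_total = R_1 + R_2 + R_3 = 1.75 Ω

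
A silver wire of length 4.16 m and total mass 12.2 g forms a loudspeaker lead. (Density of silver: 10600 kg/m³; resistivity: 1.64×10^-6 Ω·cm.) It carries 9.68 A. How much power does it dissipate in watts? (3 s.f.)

23.1 W

ρ = 1.64×10^-6 Ω·cm = 1.64×10^-8 Ω·m
A = m/(density·L) = 0.0122/(10600×4.16) = 2.7667e-07 m²
R = ρL/A = (1.64×10^-8)(4.16)/(2.7667e-07) = 0.2466 Ω
P = I²R = (9.68)² × 0.2466 = 23.1 W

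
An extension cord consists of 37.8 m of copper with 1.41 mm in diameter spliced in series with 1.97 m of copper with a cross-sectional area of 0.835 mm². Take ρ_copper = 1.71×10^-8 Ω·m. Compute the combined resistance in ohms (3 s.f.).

Segment 1: A = π(d/2)² = π(7.0500e-04 m)² = 1.561e-06 m²
R₁ = ρL/A = (1.71×10^-8)(37.8)/(1.561e-06) = 0.414 Ω
Segment 2: A = 0.835 mm² = 8.350e-07 m²
R₂ = (1.71×10^-8)(1.97)/(8.350e-07) = 0.04034 Ω
R = R₁ + R₂ = 0.454 Ω

0.454 Ω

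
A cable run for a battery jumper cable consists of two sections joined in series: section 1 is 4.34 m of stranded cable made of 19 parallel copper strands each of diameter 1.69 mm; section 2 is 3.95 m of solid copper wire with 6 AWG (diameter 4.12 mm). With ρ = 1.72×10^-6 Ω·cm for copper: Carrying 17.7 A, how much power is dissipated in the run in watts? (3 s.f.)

2.15 W

ρ = 1.72×10^-6 Ω·cm = 1.72×10^-8 Ω·m
Section 1: A_strand = π(8.4500e-04)² = 2.243e-06 m²; R₁ = ρL/(N·A_s) = (1.72×10^-8)(4.34)/(19×2.243e-06) = 0.001751 Ω
Section 2: A = π(4.12/2 mm)² = π(2.0600e-03 m)² = 1.333e-05 m²
R₂ = (1.72×10^-8)(3.95)/(1.333e-05) = 0.005096 Ω
R = R₁ + R₂ = 0.006848 Ω
P = I²R = (17.7)² × 0.006848 = 2.15 W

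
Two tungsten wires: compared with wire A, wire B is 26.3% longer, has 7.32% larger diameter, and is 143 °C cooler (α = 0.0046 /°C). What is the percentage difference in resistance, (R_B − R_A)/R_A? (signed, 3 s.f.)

-62.5%

R ∝ ρL/d² with ρ ∝ (1+αΔT), so R_B/R_A = (1 + 26.3/100) × (1 + 7.32/100)⁻² × (1 − 0.0046×143)
= 1.263 × 0.8682 × 0.3422 = 0.3752
(R_B − R_A)/R_A = 0.3752 − 1 = -62.5%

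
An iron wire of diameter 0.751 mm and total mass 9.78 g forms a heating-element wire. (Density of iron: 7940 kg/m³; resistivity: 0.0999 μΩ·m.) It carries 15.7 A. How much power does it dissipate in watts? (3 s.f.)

ρ = 0.0999 μΩ·m = 9.99×10^-8 Ω·m
A = π(d/2)² = π(3.7550e-04 m)² = 4.4297e-07 m²
L = m/(density·A) = 0.00978/(7940×4.4297e-07) = 2.781 m
R = ρL/A = (9.99×10^-8)(2.781)/(4.4297e-07) = 0.6271 Ω
P = I²R = (15.7)² × 0.6271 = 155 W

155 W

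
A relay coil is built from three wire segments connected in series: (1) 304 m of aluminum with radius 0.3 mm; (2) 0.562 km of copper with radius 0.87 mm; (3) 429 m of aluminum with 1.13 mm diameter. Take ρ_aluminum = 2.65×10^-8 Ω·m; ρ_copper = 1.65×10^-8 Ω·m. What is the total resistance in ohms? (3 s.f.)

Seg 1: A = πr² = π(3.0000e-04 m)² = 2.827e-07 m²
R_1 = (2.65×10^-8)(304)/(2.827e-07) = 28.49 Ω
Seg 2: A = πr² = π(8.7000e-04 m)² = 2.378e-06 m²
R_2 = (1.65×10^-8)(562)/(2.378e-06) = 3.9 Ω
Seg 3: A = π(d/2)² = π(5.6500e-04 m)² = 1.003e-06 m²
R_3 = (2.65×10^-8)(429)/(1.003e-06) = 11.34 Ω
R_total = R_1 + R_2 + R_3 = 43.7 Ω

43.7 Ω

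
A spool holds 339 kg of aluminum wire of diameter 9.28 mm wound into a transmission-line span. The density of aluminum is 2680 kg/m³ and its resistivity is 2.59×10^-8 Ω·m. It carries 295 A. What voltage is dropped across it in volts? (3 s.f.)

A = π(d/2)² = π(4.6400e-03 m)² = 6.7637e-05 m²
L = m/(density·A) = 339/(2680×6.7637e-05) = 1870 m
R = ρL/A = (2.59×10^-8)(1870)/(6.7637e-05) = 0.7161 Ω
V = IR = 295 × 0.7161 = 211 V

211 V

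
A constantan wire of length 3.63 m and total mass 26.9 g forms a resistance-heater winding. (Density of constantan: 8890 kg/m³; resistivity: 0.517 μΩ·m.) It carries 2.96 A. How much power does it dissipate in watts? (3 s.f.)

ρ = 0.517 μΩ·m = 5.17×10^-7 Ω·m
A = m/(density·L) = 0.0269/(8890×3.63) = 8.3357e-07 m²
R = ρL/A = (5.17×10^-7)(3.63)/(8.3357e-07) = 2.251 Ω
P = I²R = (2.96)² × 2.251 = 19.7 W

19.7 W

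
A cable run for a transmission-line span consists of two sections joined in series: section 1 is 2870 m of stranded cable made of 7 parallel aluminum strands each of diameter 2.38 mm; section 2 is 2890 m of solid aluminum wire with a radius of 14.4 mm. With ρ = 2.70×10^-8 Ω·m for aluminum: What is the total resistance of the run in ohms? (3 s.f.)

Section 1: A_strand = π(1.1900e-03)² = 4.449e-06 m²; R₁ = ρL/(N·A_s) = (2.70×10^-8)(2870)/(7×4.449e-06) = 2.488 Ω
Section 2: A = πr² = π(1.4400e-02 m)² = 6.514e-04 m²
R₂ = (2.70×10^-8)(2890)/(6.514e-04) = 0.1198 Ω
R = R₁ + R₂ = 2.61 Ω

2.61 Ω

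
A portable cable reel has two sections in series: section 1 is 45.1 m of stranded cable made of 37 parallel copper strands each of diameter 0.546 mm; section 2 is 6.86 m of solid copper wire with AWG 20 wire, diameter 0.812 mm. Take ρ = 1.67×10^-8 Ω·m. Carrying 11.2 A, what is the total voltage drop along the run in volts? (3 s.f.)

Section 1: A_strand = π(2.7300e-04)² = 2.341e-07 m²; R₁ = ρL/(N·A_s) = (1.67×10^-8)(45.1)/(37×2.341e-07) = 0.08694 Ω
Section 2: A = π(0.812/2 mm)² = π(4.0600e-04 m)² = 5.178e-07 m²
R₂ = (1.67×10^-8)(6.86)/(5.178e-07) = 0.2212 Ω
R = R₁ + R₂ = 0.3082 Ω
V = IR = 11.2 × 0.3082 = 3.45 V

3.45 V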